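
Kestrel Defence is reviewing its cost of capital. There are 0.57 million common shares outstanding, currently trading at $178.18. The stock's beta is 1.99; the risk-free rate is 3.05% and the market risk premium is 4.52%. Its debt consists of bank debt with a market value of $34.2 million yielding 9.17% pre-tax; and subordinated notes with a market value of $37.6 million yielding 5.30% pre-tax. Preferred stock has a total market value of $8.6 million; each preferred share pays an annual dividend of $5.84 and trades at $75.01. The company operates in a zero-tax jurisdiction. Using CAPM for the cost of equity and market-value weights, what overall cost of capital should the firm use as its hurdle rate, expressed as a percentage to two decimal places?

Cost of equity via CAPM: Re = 3.05% + 1.99 × 4.52% = 12.0448%.
Cost of preferred: Rp = 5.84 / 75.01 = 7.7856%.
Market value of equity E = 178.18 × 0.57m = 101.5626m.
Total capital V = 101.5626 + 8.6 + 34.2 + 37.6 = 181.9626.
Equity: weight = 101.5626/181.9626 = 0.5582; cost = 12.0448%.
Preferred: weight = 8.6/181.9626 = 0.0473; cost = 7.7856%.
Bank debt: weight = 34.2/181.9626 = 0.1880; after-tax cost = 9.17% × (1 − 0%) = 9.1700%.
Subordinated notes: weight = 37.6/181.9626 = 0.2066; after-tax cost = 5.3% × (1 − 0%) = 5.3000%.
WACC = 0.5582 × 12.0448% + 0.0473 × 7.7856% + 0.1880 × 9.1700% + 0.2066 × 5.3000% = 9.9095%.

9.91%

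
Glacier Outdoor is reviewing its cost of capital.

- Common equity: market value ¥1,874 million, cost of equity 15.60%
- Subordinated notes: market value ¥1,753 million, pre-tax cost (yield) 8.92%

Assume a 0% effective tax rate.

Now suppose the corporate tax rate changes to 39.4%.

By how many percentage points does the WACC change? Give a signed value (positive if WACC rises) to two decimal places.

Current WACC:
Total capital V = 1874 + 1753 = 3627.
Equity: weight = 1874/3627 = 0.5167; cost = 15.6%.
Subordinated notes: weight = 1753/3627 = 0.4833; after-tax cost = 8.92% × (1 − 0%) = 8.9200%.
WACC = 0.5167 × 15.6000% + 0.4833 × 8.9200% = 12.3714%.
After the change:
Total capital V = 1874 + 1753 = 3627.
Equity: weight = 1874/3627 = 0.5167; cost = 15.6%.
Subordinated notes: weight = 1753/3627 = 0.4833; after-tax cost = 8.92% × (1 − 39.4%) = 5.4055%.
WACC = 0.5167 × 15.6000% + 0.4833 × 5.4055% = 10.6728%.
Change in WACC = 10.6728% − 12.3714% = -1.6986 pp.

-1.70 pp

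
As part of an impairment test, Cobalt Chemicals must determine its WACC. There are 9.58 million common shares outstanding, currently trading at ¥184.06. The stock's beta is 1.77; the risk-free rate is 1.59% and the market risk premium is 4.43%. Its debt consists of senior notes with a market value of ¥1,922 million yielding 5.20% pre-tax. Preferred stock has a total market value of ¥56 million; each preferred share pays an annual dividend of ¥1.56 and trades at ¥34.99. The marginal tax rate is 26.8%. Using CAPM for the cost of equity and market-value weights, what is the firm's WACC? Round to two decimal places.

6.47%

Cost of equity via CAPM: Re = 1.59% + 1.77 × 4.43% = 9.4311%.
Cost of preferred: Rp = 1.56 / 34.99 = 4.4584%.
Market value of equity E = 184.06 × 9.58m = 1763.2948m.
Total capital V = 1763.2948 + 56 + 1922 = 3741.2948.
Equity: weight = 1763.2948/3741.2948 = 0.4713; cost = 9.4311%.
Preferred: weight = 56/3741.2948 = 0.0150; cost = 4.4584%.
Senior notes: weight = 1922/3741.2948 = 0.5137; after-tax cost = 5.2% × (1 − 26.8%) = 3.8064%.
WACC = 0.4713 × 9.4311% + 0.0150 × 4.4584% + 0.5137 × 3.8064% = 6.4671%.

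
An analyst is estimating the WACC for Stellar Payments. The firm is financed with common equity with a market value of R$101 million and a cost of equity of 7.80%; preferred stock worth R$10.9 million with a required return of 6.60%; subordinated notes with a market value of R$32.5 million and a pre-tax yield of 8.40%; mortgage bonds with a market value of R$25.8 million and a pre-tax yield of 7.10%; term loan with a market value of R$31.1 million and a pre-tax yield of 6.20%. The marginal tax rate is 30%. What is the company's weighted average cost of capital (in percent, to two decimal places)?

Total capital V = 101 + 10.9 + 32.5 + 25.8 + 31.1 = 201.3.
Equity: weight = 101/201.3 = 0.5017; cost = 7.8%.
Preferred: weight = 10.9/201.3 = 0.0541; cost = 6.6%.
Subordinated notes: weight = 32.5/201.3 = 0.1615; after-tax cost = 8.4% × (1 − 30%) = 5.8800%.
Mortgage bonds: weight = 25.8/201.3 = 0.1282; after-tax cost = 7.1% × (1 − 30%) = 4.9700%.
Term loan: weight = 31.1/201.3 = 0.1545; after-tax cost = 6.2% × (1 − 30%) = 4.3400%.
WACC = 0.5017 × 7.8000% + 0.0541 × 6.6000% + 0.1615 × 5.8800% + 0.1282 × 4.9700% + 0.1545 × 4.3400% = 6.5278%.

6.53%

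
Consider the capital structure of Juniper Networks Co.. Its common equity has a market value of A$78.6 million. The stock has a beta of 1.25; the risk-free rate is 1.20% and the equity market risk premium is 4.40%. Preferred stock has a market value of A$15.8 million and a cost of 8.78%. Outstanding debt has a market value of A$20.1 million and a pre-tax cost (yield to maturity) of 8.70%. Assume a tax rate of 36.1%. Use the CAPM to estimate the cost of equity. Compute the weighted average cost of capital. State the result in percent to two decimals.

6.79%

Cost of equity via CAPM: Re = 1.2% + 1.25 × 4.4% = 6.7000%.
Total capital V = 78.6 + 15.8 + 20.1 = 114.5.
Equity: weight = 78.6/114.5 = 0.6865; cost = 6.7%.
Preferred: weight = 15.8/114.5 = 0.1380; cost = 8.78%.
Debt: weight = 20.1/114.5 = 0.1755; after-tax cost = 8.7% × (1 − 36.1%) = 5.5593%.
WACC = 0.6865 × 6.7000% + 0.1380 × 8.7800% + 0.1755 × 5.5593% = 6.7868%.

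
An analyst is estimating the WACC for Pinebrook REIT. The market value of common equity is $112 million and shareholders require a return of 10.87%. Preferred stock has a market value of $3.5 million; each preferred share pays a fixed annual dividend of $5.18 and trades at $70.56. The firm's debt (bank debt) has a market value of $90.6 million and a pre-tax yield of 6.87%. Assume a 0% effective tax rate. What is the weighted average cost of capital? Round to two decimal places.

9.05%

Cost of preferred: Rp = 5.18 / 70.56 = 7.3413%.
Total capital V = 112 + 3.5 + 90.6 = 206.1.
Equity: weight = 112/206.1 = 0.5434; cost = 10.87%.
Preferred: weight = 3.5/206.1 = 0.0170; cost = 7.3413%.
Bank debt: weight = 90.6/206.1 = 0.4396; after-tax cost = 6.87% × (1 − 0%) = 6.8700%.
WACC = 0.5434 × 10.8700% + 0.0170 × 7.3413% + 0.4396 × 6.8700% = 9.0517%.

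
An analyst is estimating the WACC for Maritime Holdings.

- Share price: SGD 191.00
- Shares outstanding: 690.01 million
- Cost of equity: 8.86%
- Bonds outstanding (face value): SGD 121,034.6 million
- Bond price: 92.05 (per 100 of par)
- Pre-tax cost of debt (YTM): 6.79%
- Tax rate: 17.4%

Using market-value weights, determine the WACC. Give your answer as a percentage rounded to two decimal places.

7.37%

Market value of equity E = 191.0 × 690.01m = 131791.91m. Market value of debt D = 121034.6m × 92.05/100 = 111412.3493m.
Total capital V = 131791.91 + 111412.3493 = 243204.2593.
Equity: weight = 131791.91/243204.2593 = 0.5419; cost = 8.86%.
Bonds outstanding: weight = 111412.3493/243204.2593 = 0.4581; after-tax cost = 6.79% × (1 − 17.4%) = 5.6085%.
WACC = 0.5419 × 8.8600% + 0.4581 × 5.6085% = 7.3705%.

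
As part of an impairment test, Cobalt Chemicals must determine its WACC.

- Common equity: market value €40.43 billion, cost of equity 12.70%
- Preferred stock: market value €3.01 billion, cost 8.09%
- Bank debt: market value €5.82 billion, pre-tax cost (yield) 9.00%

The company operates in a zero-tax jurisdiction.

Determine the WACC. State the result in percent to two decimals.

Total capital V = 40.43 + 3.01 + 5.82 = 49.26.
Equity: weight = 40.43/49.26 = 0.8207; cost = 12.7%.
Preferred: weight = 3.01/49.26 = 0.0611; cost = 8.09%.
Bank debt: weight = 5.82/49.26 = 0.1181; after-tax cost = 9% × (1 − 0%) = 9.0000%.
WACC = 0.8207 × 12.7000% + 0.0611 × 8.0900% + 0.1181 × 9.0000% = 11.9812%.

11.98%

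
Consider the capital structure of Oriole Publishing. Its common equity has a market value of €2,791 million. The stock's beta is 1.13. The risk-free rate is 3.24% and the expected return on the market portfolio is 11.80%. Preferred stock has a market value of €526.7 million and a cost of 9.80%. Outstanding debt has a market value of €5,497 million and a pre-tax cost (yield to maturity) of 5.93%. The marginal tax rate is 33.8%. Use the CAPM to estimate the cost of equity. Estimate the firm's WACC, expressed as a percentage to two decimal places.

7.12%

Market risk premium = 11.8% − 3.24% = 8.56%.
Cost of equity via CAPM: Re = 3.24% + 1.13 × 8.56% = 12.9128%.
Total capital V = 2791 + 526.7 + 5497 = 8814.7.
Equity: weight = 2791/8814.7 = 0.3166; cost = 12.9128%.
Preferred: weight = 526.7/8814.7 = 0.0598; cost = 9.8%.
Debt: weight = 5497/8814.7 = 0.6236; after-tax cost = 5.93% × (1 − 33.8%) = 3.9257%.
WACC = 0.3166 × 12.9128% + 0.0598 × 9.8000% + 0.6236 × 3.9257% = 7.1223%.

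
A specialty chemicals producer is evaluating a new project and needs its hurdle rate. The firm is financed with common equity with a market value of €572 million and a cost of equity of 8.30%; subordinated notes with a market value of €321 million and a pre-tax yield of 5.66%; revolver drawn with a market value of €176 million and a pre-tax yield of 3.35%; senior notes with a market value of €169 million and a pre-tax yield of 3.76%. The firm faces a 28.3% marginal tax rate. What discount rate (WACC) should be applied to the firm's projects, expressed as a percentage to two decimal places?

Total capital V = 572 + 321 + 176 + 169 = 1238.
Equity: weight = 572/1238 = 0.4620; cost = 8.3%.
Subordinated notes: weight = 321/1238 = 0.2593; after-tax cost = 5.66% × (1 − 28.3%) = 4.0582%.
Revolver drawn: weight = 176/1238 = 0.1422; after-tax cost = 3.35% × (1 − 28.3%) = 2.4019%.
Senior notes: weight = 169/1238 = 0.1365; after-tax cost = 3.76% × (1 − 28.3%) = 2.6959%.
WACC = 0.4620 × 8.3000% + 0.2593 × 4.0582% + 0.1422 × 2.4019% + 0.1365 × 2.6959% = 5.5966%.

5.60%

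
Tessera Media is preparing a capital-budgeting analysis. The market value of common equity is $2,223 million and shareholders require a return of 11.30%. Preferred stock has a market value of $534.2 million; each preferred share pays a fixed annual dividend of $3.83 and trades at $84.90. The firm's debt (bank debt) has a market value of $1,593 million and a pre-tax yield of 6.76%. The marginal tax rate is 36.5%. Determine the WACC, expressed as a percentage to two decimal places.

7.90%

Cost of preferred: Rp = 3.83 / 84.9 = 4.5112%.
Total capital V = 2223 + 534.2 + 1593 = 4350.2.
Equity: weight = 2223/4350.2 = 0.5110; cost = 11.3%.
Preferred: weight = 534.2/4350.2 = 0.1228; cost = 4.5112%.
Bank debt: weight = 1593/4350.2 = 0.3662; after-tax cost = 6.76% × (1 − 36.5%) = 4.2926%.
WACC = 0.5110 × 11.3000% + 0.1228 × 4.5112% + 0.3662 × 4.2926% = 7.9003%.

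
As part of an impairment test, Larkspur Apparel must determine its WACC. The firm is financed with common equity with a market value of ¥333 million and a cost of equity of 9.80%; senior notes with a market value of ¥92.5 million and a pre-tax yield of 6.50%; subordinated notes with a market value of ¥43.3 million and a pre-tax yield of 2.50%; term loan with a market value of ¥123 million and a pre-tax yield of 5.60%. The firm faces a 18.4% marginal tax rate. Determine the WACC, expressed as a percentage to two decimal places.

7.44%

Total capital V = 333 + 92.5 + 43.3 + 123 = 591.8.
Equity: weight = 333/591.8 = 0.5627; cost = 9.8%.
Senior notes: weight = 92.5/591.8 = 0.1563; after-tax cost = 6.5% × (1 − 18.4%) = 5.3040%.
Subordinated notes: weight = 43.3/591.8 = 0.0732; after-tax cost = 2.5% × (1 − 18.4%) = 2.0400%.
Term loan: weight = 123/591.8 = 0.2078; after-tax cost = 5.6% × (1 − 18.4%) = 4.5696%.
WACC = 0.5627 × 9.8000% + 0.1563 × 5.3040% + 0.0732 × 2.0400% + 0.2078 × 4.5696% = 7.4424%.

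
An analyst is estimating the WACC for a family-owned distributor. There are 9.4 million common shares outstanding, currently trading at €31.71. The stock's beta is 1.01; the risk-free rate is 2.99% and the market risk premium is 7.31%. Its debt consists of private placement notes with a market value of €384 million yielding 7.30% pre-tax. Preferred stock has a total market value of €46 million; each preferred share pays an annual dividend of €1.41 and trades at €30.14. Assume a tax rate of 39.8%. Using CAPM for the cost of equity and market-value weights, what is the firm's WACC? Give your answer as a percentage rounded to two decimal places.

6.86%

Cost of equity via CAPM: Re = 2.99% + 1.01 × 7.31% = 10.3731%.
Cost of preferred: Rp = 1.41 / 30.14 = 4.6782%.
Market value of equity E = 31.71 × 9.4m = 298.074m.
Total capital V = 298.074 + 46 + 384 = 728.074.
Equity: weight = 298.074/728.074 = 0.4094; cost = 10.3731%.
Preferred: weight = 46/728.074 = 0.0632; cost = 4.6782%.
Private placement notes: weight = 384/728.074 = 0.5274; after-tax cost = 7.3% × (1 − 39.8%) = 4.3946%.
WACC = 0.4094 × 10.3731% + 0.0632 × 4.6782% + 0.5274 × 4.3946% = 6.8601%.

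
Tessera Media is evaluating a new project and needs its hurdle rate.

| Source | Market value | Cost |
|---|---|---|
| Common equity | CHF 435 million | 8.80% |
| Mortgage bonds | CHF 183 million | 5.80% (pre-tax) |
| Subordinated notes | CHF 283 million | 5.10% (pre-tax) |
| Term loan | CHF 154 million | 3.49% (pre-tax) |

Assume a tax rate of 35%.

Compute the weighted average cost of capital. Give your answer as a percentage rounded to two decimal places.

5.50%

Total capital V = 435 + 183 + 283 + 154 = 1055.
Equity: weight = 435/1055 = 0.4123; cost = 8.8%.
Mortgage bonds: weight = 183/1055 = 0.1735; after-tax cost = 5.8% × (1 − 35%) = 3.7700%.
Subordinated notes: weight = 283/1055 = 0.2682; after-tax cost = 5.1% × (1 − 35%) = 3.3150%.
Term loan: weight = 154/1055 = 0.1460; after-tax cost = 3.49% × (1 − 35%) = 2.2685%.
WACC = 0.4123 × 8.8000% + 0.1735 × 3.7700% + 0.2682 × 3.3150% + 0.1460 × 2.2685% = 5.5028%.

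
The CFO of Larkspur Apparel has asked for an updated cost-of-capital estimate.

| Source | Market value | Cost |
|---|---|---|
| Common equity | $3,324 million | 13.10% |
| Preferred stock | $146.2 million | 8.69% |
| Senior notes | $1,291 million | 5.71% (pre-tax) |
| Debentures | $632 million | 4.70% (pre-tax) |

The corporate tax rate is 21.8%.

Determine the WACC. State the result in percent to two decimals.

Total capital V = 3324 + 146.2 + 1291 + 632 = 5393.2.
Equity: weight = 3324/5393.2 = 0.6163; cost = 13.1%.
Preferred: weight = 146.2/5393.2 = 0.0271; cost = 8.69%.
Senior notes: weight = 1291/5393.2 = 0.2394; after-tax cost = 5.71% × (1 − 21.8%) = 4.4652%.
Debentures: weight = 632/5393.2 = 0.1172; after-tax cost = 4.7% × (1 − 21.8%) = 3.6754%.
WACC = 0.6163 × 13.1000% + 0.0271 × 8.6900% + 0.2394 × 4.4652% + 0.1172 × 3.6754% = 9.8091%.

9.81%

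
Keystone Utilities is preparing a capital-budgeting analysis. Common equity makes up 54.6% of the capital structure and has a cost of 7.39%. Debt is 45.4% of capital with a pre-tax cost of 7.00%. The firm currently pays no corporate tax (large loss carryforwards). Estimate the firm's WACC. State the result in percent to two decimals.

7.21%

After-tax cost of debt = 7% × (1 − 0%) = 7.0000%.
WACC = 0.546 × 7.3900% + 0.454 × 7.0000% = 7.2129%.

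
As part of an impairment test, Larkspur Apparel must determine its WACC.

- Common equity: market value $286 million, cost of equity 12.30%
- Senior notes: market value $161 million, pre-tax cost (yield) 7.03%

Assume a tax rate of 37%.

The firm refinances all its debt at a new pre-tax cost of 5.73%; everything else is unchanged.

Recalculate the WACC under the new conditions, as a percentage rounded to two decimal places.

After the change:
Total capital V = 286 + 161 = 447.
Equity: weight = 286/447 = 0.6398; cost = 12.3%.
Senior notes: weight = 161/447 = 0.3602; after-tax cost = 5.73% × (1 − 37%) = 3.6099%.
WACC = 0.6398 × 12.3000% + 0.3602 × 3.6099% = 9.1700%.

9.17%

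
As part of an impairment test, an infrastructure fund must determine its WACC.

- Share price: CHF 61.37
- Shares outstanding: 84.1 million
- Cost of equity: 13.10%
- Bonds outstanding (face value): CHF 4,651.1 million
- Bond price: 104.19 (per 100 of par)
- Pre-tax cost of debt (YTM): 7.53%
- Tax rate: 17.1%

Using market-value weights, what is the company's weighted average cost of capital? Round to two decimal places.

Market value of equity E = 61.37 × 84.1m = 5161.217m. Market value of debt D = 4651.1m × 104.19/100 = 4845.98109m.
Total capital V = 5161.217 + 4845.98109 = 10007.19809.
Equity: weight = 5161.217/10007.19809 = 0.5158; cost = 13.1%.
Bonds outstanding: weight = 4845.98109/10007.19809 = 0.4842; after-tax cost = 7.53% × (1 − 17.1%) = 6.2424%.
WACC = 0.5158 × 13.1000% + 0.4842 × 6.2424% = 9.7792%.

9.78%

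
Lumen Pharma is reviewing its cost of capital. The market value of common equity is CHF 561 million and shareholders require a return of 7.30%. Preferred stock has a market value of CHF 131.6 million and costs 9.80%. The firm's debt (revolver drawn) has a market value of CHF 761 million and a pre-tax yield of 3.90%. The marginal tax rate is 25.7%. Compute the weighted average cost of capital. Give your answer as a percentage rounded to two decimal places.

Total capital V = 561 + 131.6 + 761 = 1453.6.
Equity: weight = 561/1453.6 = 0.3859; cost = 7.3%.
Preferred: weight = 131.6/1453.6 = 0.0905; cost = 9.8%.
Revolver drawn: weight = 761/1453.6 = 0.5235; after-tax cost = 3.9% × (1 − 25.7%) = 2.8977%.
WACC = 0.3859 × 7.3000% + 0.0905 × 9.8000% + 0.5235 × 2.8977% = 5.2216%.

5.22%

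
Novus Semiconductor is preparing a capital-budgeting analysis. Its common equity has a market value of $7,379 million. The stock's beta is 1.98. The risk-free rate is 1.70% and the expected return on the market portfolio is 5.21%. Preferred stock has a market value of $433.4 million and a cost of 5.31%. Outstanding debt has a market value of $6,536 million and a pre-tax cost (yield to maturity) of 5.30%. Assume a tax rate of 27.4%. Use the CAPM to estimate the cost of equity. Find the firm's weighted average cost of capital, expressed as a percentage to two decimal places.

Market risk premium = 5.21% − 1.7% = 3.51%.
Cost of equity via CAPM: Re = 1.7% + 1.98 × 3.51% = 8.6498%.
Total capital V = 7379 + 433.4 + 6536 = 14348.4.
Equity: weight = 7379/14348.4 = 0.5143; cost = 8.6498%.
Preferred: weight = 433.4/14348.4 = 0.0302; cost = 5.31%.
Debt: weight = 6536/14348.4 = 0.4555; after-tax cost = 5.3% × (1 − 27.4%) = 3.8478%.
WACC = 0.5143 × 8.6498% + 0.0302 × 5.3100% + 0.4555 × 3.8478% = 6.3615%.

6.36%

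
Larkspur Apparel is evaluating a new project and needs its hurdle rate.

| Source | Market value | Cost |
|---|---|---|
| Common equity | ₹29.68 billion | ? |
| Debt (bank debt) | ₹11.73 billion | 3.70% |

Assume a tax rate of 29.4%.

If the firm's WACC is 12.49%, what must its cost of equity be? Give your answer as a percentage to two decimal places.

16.39%

Total capital V = 29.68 + 11.73 = 41.41.
Equity weight = 29.68/41.41 = 0.7167.
Bank debt weight = 11.73/41.41 = 0.2833.
Debt contribution = 0.2833 × 3.7% × (1 − 29.4%) = 0.7399%.
Required equity contribution = 12.49% − 0.7399% = 11.7501%.
Re = 11.7501% / 0.7167 = 16.3939%.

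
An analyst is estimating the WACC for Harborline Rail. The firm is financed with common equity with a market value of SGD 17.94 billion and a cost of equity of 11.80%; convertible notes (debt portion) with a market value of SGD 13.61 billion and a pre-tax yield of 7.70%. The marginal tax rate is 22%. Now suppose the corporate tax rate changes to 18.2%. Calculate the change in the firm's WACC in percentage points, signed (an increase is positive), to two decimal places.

Current WACC:
Total capital V = 17.94 + 13.61 = 31.55.
Equity: weight = 17.94/31.55 = 0.5686; cost = 11.8%.
Convertible notes (debt portion): weight = 13.61/31.55 = 0.4314; after-tax cost = 7.7% × (1 − 22%) = 6.0060%.
WACC = 0.5686 × 11.8000% + 0.4314 × 6.0060% = 9.3006%.
After the change:
Total capital V = 17.94 + 13.61 = 31.55.
Equity: weight = 17.94/31.55 = 0.5686; cost = 11.8%.
Convertible notes (debt portion): weight = 13.61/31.55 = 0.4314; after-tax cost = 7.7% × (1 − 18.2%) = 6.2986%.
WACC = 0.5686 × 11.8000% + 0.4314 × 6.2986% = 9.4268%.
Change in WACC = 9.4268% − 9.3006% = 0.1262 pp.

+0.13 pp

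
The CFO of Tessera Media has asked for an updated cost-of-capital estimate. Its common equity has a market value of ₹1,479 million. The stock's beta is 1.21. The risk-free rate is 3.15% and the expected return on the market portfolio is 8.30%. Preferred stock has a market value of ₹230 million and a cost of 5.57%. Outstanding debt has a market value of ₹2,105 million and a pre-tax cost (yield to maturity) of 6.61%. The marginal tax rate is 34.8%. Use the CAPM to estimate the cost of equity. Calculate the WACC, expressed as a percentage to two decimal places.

6.35%

Market risk premium = 8.3% − 3.15% = 5.15%.
Cost of equity via CAPM: Re = 3.15% + 1.21 × 5.15% = 9.3815%.
Total capital V = 1479 + 230 + 2105 = 3814.
Equity: weight = 1479/3814 = 0.3878; cost = 9.3815%.
Preferred: weight = 230/3814 = 0.0603; cost = 5.57%.
Debt: weight = 2105/3814 = 0.5519; after-tax cost = 6.61% × (1 − 34.8%) = 4.3097%.
WACC = 0.3878 × 9.3815% + 0.0603 × 5.5700% + 0.5519 × 4.3097% = 6.3525%.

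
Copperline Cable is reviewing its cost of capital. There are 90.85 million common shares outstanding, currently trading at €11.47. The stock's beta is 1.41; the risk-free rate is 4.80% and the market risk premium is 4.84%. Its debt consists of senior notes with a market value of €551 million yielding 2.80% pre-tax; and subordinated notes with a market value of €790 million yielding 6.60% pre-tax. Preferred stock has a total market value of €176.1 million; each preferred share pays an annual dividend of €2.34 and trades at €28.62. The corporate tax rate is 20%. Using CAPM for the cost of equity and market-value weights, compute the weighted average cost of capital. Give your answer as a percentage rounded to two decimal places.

Cost of equity via CAPM: Re = 4.8% + 1.41 × 4.84% = 11.6244%.
Cost of preferred: Rp = 2.34 / 28.62 = 8.1761%.
Market value of equity E = 11.47 × 90.85m = 1042.0495m.
Total capital V = 1042.0495 + 176.1 + 551 + 790 = 2559.1495.
Equity: weight = 1042.0495/2559.1495 = 0.4072; cost = 11.6244%.
Preferred: weight = 176.1/2559.1495 = 0.0688; cost = 8.1761%.
Senior notes: weight = 551/2559.1495 = 0.2153; after-tax cost = 2.8% × (1 − 20%) = 2.2400%.
Subordinated notes: weight = 790/2559.1495 = 0.3087; after-tax cost = 6.6% × (1 − 20%) = 5.2800%.
WACC = 0.4072 × 11.6244% + 0.0688 × 8.1761% + 0.2153 × 2.2400% + 0.3087 × 5.2800% = 7.4081%.

7.41%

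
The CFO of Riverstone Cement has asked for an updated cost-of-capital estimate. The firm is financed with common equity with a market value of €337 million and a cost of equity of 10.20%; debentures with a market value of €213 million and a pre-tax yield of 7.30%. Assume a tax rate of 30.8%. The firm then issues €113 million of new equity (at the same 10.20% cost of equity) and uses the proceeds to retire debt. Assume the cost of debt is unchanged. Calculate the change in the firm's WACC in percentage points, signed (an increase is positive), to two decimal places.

Current WACC:
Total capital V = 337 + 213 = 550.
Equity: weight = 337/550 = 0.6127; cost = 10.2%.
Debentures: weight = 213/550 = 0.3873; after-tax cost = 7.3% × (1 − 30.8%) = 5.0516%.
WACC = 0.6127 × 10.2000% + 0.3873 × 5.0516% = 8.2062%.
After the change:
Total capital V = 450 + 100 = 550.
Equity: weight = 450/550 = 0.8182; cost = 10.2%.
Debentures: weight = 100/550 = 0.1818; after-tax cost = 7.3% × (1 − 30.8%) = 5.0516%.
WACC = 0.8182 × 10.2000% + 0.1818 × 5.0516% = 9.2639%.
Change in WACC = 9.2639% − 8.2062% = 1.0578 pp.

+1.06 pp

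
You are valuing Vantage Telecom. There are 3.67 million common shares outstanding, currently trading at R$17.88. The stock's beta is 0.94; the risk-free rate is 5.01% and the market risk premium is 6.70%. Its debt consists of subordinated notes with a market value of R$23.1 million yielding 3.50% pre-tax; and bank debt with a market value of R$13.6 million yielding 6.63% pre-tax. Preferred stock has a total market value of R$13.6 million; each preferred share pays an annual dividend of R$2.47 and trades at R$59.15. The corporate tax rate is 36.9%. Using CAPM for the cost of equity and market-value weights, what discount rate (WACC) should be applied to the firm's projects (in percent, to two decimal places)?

7.82%

Cost of equity via CAPM: Re = 5.01% + 0.94 × 6.7% = 11.3080%.
Cost of preferred: Rp = 2.47 / 59.15 = 4.1758%.
Market value of equity E = 17.88 × 3.67m = 65.6196m.
Total capital V = 65.6196 + 13.6 + 23.1 + 13.6 = 115.9196.
Equity: weight = 65.6196/115.9196 = 0.5661; cost = 11.308%.
Preferred: weight = 13.6/115.9196 = 0.1173; cost = 4.1758%.
Subordinated notes: weight = 23.1/115.9196 = 0.1993; after-tax cost = 3.5% × (1 − 36.9%) = 2.2085%.
Bank debt: weight = 13.6/115.9196 = 0.1173; after-tax cost = 6.63% × (1 − 36.9%) = 4.1835%.
WACC = 0.5661 × 11.3080% + 0.1173 × 4.1758% + 0.1993 × 2.2085% + 0.1173 × 4.1835% = 7.8221%.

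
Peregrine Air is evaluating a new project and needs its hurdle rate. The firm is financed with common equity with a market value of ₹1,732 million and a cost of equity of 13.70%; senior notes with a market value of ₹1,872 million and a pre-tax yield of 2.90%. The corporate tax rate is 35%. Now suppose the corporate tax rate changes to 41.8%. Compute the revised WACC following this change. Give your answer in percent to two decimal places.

7.46%

After the change:
Total capital V = 1732 + 1872 = 3604.
Equity: weight = 1732/3604 = 0.4806; cost = 13.7%.
Senior notes: weight = 1872/3604 = 0.5194; after-tax cost = 2.9% × (1 − 41.8%) = 1.6878%.
WACC = 0.4806 × 13.7000% + 0.5194 × 1.6878% = 7.4606%.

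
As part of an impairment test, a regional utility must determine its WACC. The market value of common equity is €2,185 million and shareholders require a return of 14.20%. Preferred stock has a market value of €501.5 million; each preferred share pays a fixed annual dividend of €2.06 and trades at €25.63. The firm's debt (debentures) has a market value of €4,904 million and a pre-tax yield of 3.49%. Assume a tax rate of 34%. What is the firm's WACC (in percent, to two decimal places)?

6.11%

Cost of preferred: Rp = 2.06 / 25.63 = 8.0375%.
Total capital V = 2185 + 501.5 + 4904 = 7590.5.
Equity: weight = 2185/7590.5 = 0.2879; cost = 14.2%.
Preferred: weight = 501.5/7590.5 = 0.0661; cost = 8.0375%.
Debentures: weight = 4904/7590.5 = 0.6461; after-tax cost = 3.49% × (1 − 34%) = 2.3034%.
WACC = 0.2879 × 14.2000% + 0.0661 × 8.0375% + 0.6461 × 2.3034% = 6.1068%.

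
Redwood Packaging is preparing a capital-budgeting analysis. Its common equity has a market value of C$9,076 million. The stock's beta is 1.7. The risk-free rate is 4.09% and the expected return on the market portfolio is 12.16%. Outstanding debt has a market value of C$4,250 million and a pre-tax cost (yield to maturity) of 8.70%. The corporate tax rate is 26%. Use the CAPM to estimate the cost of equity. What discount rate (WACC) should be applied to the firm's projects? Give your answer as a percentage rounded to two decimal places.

Market risk premium = 12.16% − 4.09% = 8.07%.
Cost of equity via CAPM: Re = 4.09% + 1.7 × 8.07% = 17.8090%.
Total capital V = 9076 + 4250 = 13326.
Equity: weight = 9076/13326 = 0.6811; cost = 17.809%.
Debt: weight = 4250/13326 = 0.3189; after-tax cost = 8.7% × (1 − 26%) = 6.4380%.
WACC = 0.6811 × 17.8090% + 0.3189 × 6.4380% = 14.1825%.

14.18%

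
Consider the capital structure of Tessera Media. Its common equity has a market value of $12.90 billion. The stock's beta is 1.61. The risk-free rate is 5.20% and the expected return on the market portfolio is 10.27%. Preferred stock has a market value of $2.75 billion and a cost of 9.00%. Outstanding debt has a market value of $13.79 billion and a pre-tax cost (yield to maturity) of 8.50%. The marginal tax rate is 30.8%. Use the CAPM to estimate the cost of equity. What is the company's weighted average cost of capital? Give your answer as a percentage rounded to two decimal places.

9.45%

Market risk premium = 10.27% − 5.2% = 5.07%.
Cost of equity via CAPM: Re = 5.2% + 1.61 × 5.07% = 13.3627%.
Total capital V = 12.9 + 2.75 + 13.79 = 29.44.
Equity: weight = 12.9/29.44 = 0.4382; cost = 13.3627%.
Preferred: weight = 2.75/29.44 = 0.0934; cost = 9%.
Debt: weight = 13.79/29.44 = 0.4684; after-tax cost = 8.5% × (1 − 30.8%) = 5.8820%.
WACC = 0.4382 × 13.3627% + 0.0934 × 9.0000% + 0.4684 × 5.8820% = 9.4511%.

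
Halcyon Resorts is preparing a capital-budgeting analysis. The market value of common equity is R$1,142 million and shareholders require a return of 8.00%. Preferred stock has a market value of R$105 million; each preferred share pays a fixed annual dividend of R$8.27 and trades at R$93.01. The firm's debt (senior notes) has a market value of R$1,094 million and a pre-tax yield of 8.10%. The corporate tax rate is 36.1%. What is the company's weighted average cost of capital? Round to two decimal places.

Cost of preferred: Rp = 8.27 / 93.01 = 8.8915%.
Total capital V = 1142 + 105 + 1094 = 2341.
Equity: weight = 1142/2341 = 0.4878; cost = 8%.
Preferred: weight = 105/2341 = 0.0449; cost = 8.8915%.
Senior notes: weight = 1094/2341 = 0.4673; after-tax cost = 8.1% × (1 − 36.1%) = 5.1759%.
WACC = 0.4878 × 8.0000% + 0.0449 × 8.8915% + 0.4673 × 5.1759% = 6.7202%.

6.72%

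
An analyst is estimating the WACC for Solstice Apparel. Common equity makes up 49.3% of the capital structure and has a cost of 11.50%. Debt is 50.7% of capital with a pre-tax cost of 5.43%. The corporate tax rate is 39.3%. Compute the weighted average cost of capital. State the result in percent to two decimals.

After-tax cost of debt = 5.43% × (1 − 39.3%) = 3.2960%.
WACC = 0.493 × 11.5000% + 0.507 × 3.2960% = 7.3406%.

7.34%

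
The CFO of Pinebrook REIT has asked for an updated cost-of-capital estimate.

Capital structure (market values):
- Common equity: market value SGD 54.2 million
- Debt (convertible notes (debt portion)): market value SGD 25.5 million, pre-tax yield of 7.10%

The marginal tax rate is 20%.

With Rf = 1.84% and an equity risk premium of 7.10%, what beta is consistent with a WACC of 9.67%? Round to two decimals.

1.37

Total capital V = 54.2 + 25.5 = 79.7.
Equity weight = 54.2/79.7 = 0.6801.
Convertible notes (debt portion) weight = 25.5/79.7 = 0.3199.
Debt contribution = 0.3199 × 7.1% × (1 − 20%) = 1.8173%.
Required equity contribution = 9.67% − 1.8173% = 7.8527%  ⇒  Re = 11.5472%.
CAPM: 11.5472% = 1.84% + β × 7.1%  ⇒  β = 1.3672.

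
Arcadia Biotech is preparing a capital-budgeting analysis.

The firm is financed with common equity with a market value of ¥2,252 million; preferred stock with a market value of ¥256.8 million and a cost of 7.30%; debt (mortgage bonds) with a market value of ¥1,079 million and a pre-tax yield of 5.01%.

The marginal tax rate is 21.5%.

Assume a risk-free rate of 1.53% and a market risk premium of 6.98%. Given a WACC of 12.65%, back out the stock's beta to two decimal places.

Total capital V = 2252 + 256.8 + 1079 = 3587.8.
Equity weight = 2252/3587.8 = 0.6277.
Preferred weight = 256.8/3587.8 = 0.0716.
Mortgage bonds weight = 1079/3587.8 = 0.3007.
Debt contribution = 0.3007 × 5.01% × (1 − 21.5%) = 1.1828%.
Preferred contribution = 0.0716 × 7.3% = 0.5225%.
Required equity contribution = 12.65% − 1.7053% = 10.9447%  ⇒  Re = 17.4367%.
CAPM: 17.4367% = 1.53% + β × 6.98%  ⇒  β = 2.2789.

2.28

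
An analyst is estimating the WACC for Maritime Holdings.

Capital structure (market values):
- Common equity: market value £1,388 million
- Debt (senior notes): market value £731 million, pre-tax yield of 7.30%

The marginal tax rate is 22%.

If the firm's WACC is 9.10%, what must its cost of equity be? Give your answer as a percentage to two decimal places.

10.89%

Total capital V = 1388 + 731 = 2119.
Equity weight = 1388/2119 = 0.6550.
Senior notes weight = 731/2119 = 0.3450.
Debt contribution = 0.3450 × 7.3% × (1 − 22%) = 1.9643%.
Required equity contribution = 9.1% − 1.9643% = 7.1357%.
Re = 7.1357% / 0.6550 = 10.8938%.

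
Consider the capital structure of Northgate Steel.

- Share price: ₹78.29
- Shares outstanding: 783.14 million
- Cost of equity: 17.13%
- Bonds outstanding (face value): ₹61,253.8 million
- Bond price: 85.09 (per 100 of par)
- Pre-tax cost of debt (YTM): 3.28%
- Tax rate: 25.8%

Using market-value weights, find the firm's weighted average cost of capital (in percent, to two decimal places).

Market value of equity E = 78.29 × 783.14m = 61312.0306m. Market value of debt D = 61253.8m × 85.09/100 = 52120.85842m.
Total capital V = 61312.0306 + 52120.85842 = 113432.88902.
Equity: weight = 61312.0306/113432.88902 = 0.5405; cost = 17.13%.
Bonds outstanding: weight = 52120.85842/113432.88902 = 0.4595; after-tax cost = 3.28% × (1 − 25.8%) = 2.4338%.
WACC = 0.5405 × 17.1300% + 0.4595 × 2.4338% = 10.3773%.

10.38%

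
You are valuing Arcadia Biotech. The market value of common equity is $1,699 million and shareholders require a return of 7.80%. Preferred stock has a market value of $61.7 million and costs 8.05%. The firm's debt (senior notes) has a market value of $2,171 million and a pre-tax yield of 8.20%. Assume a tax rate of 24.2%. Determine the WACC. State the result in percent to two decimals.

6.93%

Total capital V = 1699 + 61.7 + 2171 = 3931.7.
Equity: weight = 1699/3931.7 = 0.4321; cost = 7.8%.
Preferred: weight = 61.7/3931.7 = 0.0157; cost = 8.05%.
Senior notes: weight = 2171/3931.7 = 0.5522; after-tax cost = 8.2% × (1 − 24.2%) = 6.2156%.
WACC = 0.4321 × 7.8000% + 0.0157 × 8.0500% + 0.5522 × 6.2156% = 6.9291%.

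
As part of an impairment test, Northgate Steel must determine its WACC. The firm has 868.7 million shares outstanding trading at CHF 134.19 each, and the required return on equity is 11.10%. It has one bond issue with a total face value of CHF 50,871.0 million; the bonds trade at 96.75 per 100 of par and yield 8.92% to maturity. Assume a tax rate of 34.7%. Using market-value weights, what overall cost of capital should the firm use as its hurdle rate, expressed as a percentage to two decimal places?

9.53%

Market value of equity E = 134.19 × 868.7m = 116570.853m. Market value of debt D = 50871m × 96.75/100 = 49217.6925m.
Total capital V = 116570.853 + 49217.6925 = 165788.5455.
Equity: weight = 116570.853/165788.5455 = 0.7031; cost = 11.1%.
Bonds outstanding: weight = 49217.6925/165788.5455 = 0.2969; after-tax cost = 8.92% × (1 − 34.7%) = 5.8248%.
WACC = 0.7031 × 11.1000% + 0.2969 × 5.8248% = 9.5339%.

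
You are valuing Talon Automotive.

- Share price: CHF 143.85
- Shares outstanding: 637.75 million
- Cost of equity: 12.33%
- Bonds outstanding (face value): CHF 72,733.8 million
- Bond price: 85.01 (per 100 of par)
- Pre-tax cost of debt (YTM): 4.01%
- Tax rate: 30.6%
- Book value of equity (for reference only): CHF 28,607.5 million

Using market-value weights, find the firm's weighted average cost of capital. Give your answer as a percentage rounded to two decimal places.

Market value of equity E = 143.85 × 637.75m = 91740.3375m. Market value of debt D = 72733.8m × 85.01/100 = 61831.00338m.
Total capital V = 91740.3375 + 61831.00338 = 153571.34088.
Equity: weight = 91740.3375/153571.34088 = 0.5974; cost = 12.33%.
Bonds outstanding: weight = 61831.00338/153571.34088 = 0.4026; after-tax cost = 4.01% × (1 − 30.6%) = 2.7829%.
WACC = 0.5974 × 12.3300% + 0.4026 × 2.7829% = 8.4862%.

8.49%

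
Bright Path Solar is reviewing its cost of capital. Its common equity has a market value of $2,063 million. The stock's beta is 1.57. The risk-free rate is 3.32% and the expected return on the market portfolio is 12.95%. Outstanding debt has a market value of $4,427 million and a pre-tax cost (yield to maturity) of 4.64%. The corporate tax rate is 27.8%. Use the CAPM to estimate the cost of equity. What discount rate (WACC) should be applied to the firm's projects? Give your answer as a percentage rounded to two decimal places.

Market risk premium = 12.95% − 3.32% = 9.63%.
Cost of equity via CAPM: Re = 3.32% + 1.57 × 9.63% = 18.4391%.
Total capital V = 2063 + 4427 = 6490.
Equity: weight = 2063/6490 = 0.3179; cost = 18.4391%.
Debt: weight = 4427/6490 = 0.6821; after-tax cost = 4.64% × (1 − 27.8%) = 3.3501%.
WACC = 0.3179 × 18.4391% + 0.6821 × 3.3501% = 8.1465%.

8.15%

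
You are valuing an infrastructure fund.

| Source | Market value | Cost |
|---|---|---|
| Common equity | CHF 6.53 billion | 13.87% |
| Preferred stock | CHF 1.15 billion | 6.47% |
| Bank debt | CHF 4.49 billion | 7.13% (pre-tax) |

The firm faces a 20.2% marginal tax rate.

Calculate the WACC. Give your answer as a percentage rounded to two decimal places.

Total capital V = 6.53 + 1.15 + 4.49 = 12.17.
Equity: weight = 6.53/12.17 = 0.5366; cost = 13.87%.
Preferred: weight = 1.15/12.17 = 0.0945; cost = 6.47%.
Bank debt: weight = 4.49/12.17 = 0.3689; after-tax cost = 7.13% × (1 − 20.2%) = 5.6897%.
WACC = 0.5366 × 13.8700% + 0.0945 × 6.4700% + 0.3689 × 5.6897% = 10.1527%.

10.15%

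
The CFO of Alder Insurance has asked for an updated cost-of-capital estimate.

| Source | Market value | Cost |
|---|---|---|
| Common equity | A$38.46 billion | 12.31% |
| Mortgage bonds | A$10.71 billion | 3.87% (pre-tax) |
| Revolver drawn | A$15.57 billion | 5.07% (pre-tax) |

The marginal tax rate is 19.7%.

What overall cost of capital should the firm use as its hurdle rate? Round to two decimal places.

Total capital V = 38.46 + 10.71 + 15.57 = 64.74.
Equity: weight = 38.46/64.74 = 0.5941; cost = 12.31%.
Mortgage bonds: weight = 10.71/64.74 = 0.1654; after-tax cost = 3.87% × (1 − 19.7%) = 3.1076%.
Revolver drawn: weight = 15.57/64.74 = 0.2405; after-tax cost = 5.07% × (1 − 19.7%) = 4.0712%.
WACC = 0.5941 × 12.3100% + 0.1654 × 3.1076% + 0.2405 × 4.0712% = 8.8062%.

8.81%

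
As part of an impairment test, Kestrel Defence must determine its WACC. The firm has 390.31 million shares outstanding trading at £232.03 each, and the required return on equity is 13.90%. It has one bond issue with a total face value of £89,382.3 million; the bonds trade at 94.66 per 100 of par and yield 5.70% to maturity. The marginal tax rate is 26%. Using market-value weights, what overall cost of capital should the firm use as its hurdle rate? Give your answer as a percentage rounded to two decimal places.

Market value of equity E = 232.03 × 390.31m = 90563.6293m. Market value of debt D = 89382.3m × 94.66/100 = 84609.28518m.
Total capital V = 90563.6293 + 84609.28518 = 175172.91448.
Equity: weight = 90563.6293/175172.91448 = 0.5170; cost = 13.9%.
Bonds outstanding: weight = 84609.28518/175172.91448 = 0.4830; after-tax cost = 5.7% × (1 − 26%) = 4.2180%.
WACC = 0.5170 × 13.9000% + 0.4830 × 4.2180% = 9.2236%.

9.22%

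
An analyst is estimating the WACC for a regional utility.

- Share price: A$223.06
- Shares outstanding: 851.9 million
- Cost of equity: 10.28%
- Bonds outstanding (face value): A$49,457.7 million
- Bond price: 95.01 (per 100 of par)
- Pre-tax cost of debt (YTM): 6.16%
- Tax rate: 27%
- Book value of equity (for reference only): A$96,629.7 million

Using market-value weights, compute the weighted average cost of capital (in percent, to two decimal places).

9.13%

Market value of equity E = 223.06 × 851.9m = 190024.814m. Market value of debt D = 49457.7m × 95.01/100 = 46989.76077m.
Total capital V = 190024.814 + 46989.76077 = 237014.57477.
Equity: weight = 190024.814/237014.57477 = 0.8017; cost = 10.28%.
Bonds outstanding: weight = 46989.76077/237014.57477 = 0.1983; after-tax cost = 6.16% × (1 − 27%) = 4.4968%.
WACC = 0.8017 × 10.2800% + 0.1983 × 4.4968% = 9.1334%.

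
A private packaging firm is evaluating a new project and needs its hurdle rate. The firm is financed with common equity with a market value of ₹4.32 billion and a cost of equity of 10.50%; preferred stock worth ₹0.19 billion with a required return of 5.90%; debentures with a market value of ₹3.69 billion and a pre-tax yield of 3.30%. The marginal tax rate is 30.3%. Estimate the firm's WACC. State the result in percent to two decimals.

Total capital V = 4.32 + 0.19 + 3.69 = 8.2.
Equity: weight = 4.32/8.2 = 0.5268; cost = 10.5%.
Preferred: weight = 0.19/8.2 = 0.0232; cost = 5.9%.
Debentures: weight = 3.69/8.2 = 0.4500; after-tax cost = 3.3% × (1 − 30.3%) = 2.3001%.
WACC = 0.5268 × 10.5000% + 0.0232 × 5.9000% + 0.4500 × 2.3001% = 6.7035%.

6.70%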